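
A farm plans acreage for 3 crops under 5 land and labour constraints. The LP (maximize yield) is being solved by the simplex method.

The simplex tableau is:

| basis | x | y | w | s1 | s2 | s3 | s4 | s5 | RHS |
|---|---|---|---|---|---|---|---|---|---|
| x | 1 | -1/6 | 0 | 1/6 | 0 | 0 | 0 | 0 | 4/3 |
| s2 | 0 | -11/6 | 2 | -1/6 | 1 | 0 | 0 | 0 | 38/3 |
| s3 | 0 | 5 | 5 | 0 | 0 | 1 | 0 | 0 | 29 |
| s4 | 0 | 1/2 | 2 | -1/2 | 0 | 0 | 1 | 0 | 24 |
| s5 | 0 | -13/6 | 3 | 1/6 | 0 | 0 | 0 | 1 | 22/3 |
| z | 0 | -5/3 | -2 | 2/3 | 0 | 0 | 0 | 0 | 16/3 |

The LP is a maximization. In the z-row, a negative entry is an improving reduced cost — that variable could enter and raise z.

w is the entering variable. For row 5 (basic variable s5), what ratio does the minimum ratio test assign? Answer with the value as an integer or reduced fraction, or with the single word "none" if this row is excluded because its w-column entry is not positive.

Ratio = RHS / (w entry) = (22/3) / 3 = 22/9.

22/9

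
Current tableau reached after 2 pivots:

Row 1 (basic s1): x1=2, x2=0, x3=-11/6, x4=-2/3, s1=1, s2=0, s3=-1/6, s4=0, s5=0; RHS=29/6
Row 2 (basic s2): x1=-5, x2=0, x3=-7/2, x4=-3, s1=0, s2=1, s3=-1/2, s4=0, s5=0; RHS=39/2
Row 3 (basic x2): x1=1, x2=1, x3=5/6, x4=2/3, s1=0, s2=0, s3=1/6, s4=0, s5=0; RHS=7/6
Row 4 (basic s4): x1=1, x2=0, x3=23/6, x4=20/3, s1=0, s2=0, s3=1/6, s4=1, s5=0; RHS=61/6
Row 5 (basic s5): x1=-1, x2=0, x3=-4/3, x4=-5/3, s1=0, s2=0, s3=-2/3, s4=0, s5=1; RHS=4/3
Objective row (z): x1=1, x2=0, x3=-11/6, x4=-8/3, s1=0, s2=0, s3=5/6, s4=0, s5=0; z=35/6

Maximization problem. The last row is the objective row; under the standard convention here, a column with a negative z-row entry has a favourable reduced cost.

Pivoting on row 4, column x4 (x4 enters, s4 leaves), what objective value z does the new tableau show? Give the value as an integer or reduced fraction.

99/10

Minimum ratio for x4: (61/6)/(20/3) = 61/40.
z changes by −(z-row coeff of x4)·ratio = −(-8/3)·(61/40) = 61/15.
New z = 35/6 + (61/15) = 99/10.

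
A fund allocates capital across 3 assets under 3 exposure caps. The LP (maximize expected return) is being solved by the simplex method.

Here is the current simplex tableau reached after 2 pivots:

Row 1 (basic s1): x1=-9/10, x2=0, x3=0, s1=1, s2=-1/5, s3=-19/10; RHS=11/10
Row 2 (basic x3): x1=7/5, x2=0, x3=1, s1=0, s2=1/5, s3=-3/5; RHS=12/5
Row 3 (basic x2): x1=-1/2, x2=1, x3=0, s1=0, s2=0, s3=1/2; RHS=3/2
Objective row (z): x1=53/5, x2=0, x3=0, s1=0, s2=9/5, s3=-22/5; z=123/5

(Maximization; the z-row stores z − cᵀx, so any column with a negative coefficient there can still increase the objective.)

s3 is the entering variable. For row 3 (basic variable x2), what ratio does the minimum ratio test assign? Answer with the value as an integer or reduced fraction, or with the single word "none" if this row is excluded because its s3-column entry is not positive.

3

Ratio = RHS / (s3 entry) = (3/2) / (1/2) = 3.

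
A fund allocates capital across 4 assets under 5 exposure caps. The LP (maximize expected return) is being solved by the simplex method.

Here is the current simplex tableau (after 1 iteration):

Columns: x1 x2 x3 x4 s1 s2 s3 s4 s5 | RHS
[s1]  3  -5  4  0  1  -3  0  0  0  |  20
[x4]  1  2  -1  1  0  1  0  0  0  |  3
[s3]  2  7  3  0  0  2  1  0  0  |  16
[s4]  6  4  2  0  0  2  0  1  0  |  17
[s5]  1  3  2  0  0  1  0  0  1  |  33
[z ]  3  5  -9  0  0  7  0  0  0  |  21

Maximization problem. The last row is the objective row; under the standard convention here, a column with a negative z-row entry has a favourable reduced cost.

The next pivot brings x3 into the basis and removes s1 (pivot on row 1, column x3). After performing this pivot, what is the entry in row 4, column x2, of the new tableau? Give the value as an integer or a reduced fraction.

Pivot element is row 1, column x3: 4.
Normalize row 1: new (row 1, x2) = (-5)/4 = -5/4.
row 4 ← row 4 − 2·(new row 1): 4 − 2·(-5/4) = 13/2.

13/2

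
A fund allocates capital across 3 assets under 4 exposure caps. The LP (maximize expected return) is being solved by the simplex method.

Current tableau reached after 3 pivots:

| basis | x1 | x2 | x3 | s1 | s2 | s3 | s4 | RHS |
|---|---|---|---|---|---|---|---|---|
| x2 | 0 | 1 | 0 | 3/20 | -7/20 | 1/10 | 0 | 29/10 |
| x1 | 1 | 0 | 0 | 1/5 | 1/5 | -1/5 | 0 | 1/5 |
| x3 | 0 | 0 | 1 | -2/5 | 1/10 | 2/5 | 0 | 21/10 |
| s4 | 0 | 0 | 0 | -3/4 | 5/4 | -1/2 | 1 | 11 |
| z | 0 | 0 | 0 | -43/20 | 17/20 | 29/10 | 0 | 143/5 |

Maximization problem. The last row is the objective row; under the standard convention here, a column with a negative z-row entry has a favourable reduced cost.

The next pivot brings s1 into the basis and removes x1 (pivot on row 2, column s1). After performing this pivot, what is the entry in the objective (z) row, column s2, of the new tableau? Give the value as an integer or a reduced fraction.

Pivot element is row 2, column s1: 1/5.
Normalize row 2: new (row 2, s2) = (1/5)/(1/5) = 1.
z-row ← z-row − (-43/20)·(new row 2): 17/20 − (-43/20)·1 = 3.

3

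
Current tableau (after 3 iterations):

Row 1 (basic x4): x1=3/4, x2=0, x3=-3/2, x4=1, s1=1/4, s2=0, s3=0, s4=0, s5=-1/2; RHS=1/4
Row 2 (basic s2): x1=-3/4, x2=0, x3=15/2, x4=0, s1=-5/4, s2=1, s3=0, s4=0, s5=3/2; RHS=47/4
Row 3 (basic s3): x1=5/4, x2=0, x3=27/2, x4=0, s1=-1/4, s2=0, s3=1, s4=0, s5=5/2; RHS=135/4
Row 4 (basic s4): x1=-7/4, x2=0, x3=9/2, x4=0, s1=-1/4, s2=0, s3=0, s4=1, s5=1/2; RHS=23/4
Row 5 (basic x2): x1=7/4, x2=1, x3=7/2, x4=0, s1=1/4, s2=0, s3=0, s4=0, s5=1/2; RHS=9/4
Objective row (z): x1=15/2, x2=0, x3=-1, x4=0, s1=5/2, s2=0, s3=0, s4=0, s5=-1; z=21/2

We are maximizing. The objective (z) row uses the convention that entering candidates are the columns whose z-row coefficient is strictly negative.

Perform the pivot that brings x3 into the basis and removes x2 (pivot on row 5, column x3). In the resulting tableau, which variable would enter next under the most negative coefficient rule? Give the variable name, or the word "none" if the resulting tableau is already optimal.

Pivot element 7/2. New z-row = old z-row − (-1)·(row 5/(7/2)).
Updated z-row coefficients: x1: 8, x2: 2/7, x3: 0, x4: 0, s1: 18/7, s2: 0, s3: 0, s4: 0, s5: -6/7.
The most negative is -6/7 in column s5, so s5 would enter next.

s5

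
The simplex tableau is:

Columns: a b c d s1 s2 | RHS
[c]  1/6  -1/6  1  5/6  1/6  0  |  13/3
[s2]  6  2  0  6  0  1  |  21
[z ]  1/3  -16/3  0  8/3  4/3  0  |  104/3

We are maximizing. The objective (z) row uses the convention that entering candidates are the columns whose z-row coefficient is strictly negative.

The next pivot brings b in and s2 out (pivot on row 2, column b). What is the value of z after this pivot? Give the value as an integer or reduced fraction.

Minimum ratio for b: 21/2 = 21/2.
z changes by −(z-row coeff of b)·ratio = −(-16/3)·(21/2) = 56.
New z = 104/3 + 56 = 272/3.

272/3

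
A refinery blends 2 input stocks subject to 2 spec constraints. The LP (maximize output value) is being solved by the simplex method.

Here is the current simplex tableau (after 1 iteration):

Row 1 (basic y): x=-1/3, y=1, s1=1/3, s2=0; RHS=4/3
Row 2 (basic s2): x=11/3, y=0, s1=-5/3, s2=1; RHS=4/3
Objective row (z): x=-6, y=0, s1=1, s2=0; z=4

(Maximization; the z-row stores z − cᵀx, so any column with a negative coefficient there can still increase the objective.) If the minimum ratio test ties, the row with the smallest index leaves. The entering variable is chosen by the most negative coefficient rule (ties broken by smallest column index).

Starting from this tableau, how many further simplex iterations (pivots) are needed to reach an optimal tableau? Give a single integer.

2

pivot: x in, s2 out → z = 68/11
pivot: s1 in, y out → z = 20
No improving column remains; optimal.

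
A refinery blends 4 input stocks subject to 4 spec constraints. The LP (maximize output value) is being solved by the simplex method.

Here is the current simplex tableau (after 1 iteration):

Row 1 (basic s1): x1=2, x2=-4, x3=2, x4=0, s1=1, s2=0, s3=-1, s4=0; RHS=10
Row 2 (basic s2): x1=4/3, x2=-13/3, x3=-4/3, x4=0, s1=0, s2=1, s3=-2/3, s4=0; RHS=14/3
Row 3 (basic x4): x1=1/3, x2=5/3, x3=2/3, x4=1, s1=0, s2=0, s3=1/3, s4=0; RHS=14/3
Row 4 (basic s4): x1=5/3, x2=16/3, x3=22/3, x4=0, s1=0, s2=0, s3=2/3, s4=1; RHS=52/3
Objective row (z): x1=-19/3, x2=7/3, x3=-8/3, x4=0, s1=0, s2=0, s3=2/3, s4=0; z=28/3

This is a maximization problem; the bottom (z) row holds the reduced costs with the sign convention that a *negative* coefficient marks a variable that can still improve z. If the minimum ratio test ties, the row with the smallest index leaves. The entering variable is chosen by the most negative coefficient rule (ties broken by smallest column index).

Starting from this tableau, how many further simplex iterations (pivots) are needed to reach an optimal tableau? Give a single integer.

pivot: x1 in, s2 out → z = 63/2
pivot: x2 in, s4 out → z = 2194/43
No improving column remains; optimal.

2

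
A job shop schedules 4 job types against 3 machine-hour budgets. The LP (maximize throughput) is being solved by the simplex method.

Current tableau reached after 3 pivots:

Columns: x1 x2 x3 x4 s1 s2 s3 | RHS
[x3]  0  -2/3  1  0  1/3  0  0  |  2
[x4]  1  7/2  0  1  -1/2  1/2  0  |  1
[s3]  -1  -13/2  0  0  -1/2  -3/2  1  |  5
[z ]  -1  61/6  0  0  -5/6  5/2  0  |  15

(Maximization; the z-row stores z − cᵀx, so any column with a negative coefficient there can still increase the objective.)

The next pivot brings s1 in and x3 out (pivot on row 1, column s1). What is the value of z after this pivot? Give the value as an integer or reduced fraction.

20

Minimum ratio for s1: 2/(1/3) = 6.
z changes by −(z-row coeff of s1)·ratio = −(-5/6)·6 = 5.
New z = 15 + 5 = 20.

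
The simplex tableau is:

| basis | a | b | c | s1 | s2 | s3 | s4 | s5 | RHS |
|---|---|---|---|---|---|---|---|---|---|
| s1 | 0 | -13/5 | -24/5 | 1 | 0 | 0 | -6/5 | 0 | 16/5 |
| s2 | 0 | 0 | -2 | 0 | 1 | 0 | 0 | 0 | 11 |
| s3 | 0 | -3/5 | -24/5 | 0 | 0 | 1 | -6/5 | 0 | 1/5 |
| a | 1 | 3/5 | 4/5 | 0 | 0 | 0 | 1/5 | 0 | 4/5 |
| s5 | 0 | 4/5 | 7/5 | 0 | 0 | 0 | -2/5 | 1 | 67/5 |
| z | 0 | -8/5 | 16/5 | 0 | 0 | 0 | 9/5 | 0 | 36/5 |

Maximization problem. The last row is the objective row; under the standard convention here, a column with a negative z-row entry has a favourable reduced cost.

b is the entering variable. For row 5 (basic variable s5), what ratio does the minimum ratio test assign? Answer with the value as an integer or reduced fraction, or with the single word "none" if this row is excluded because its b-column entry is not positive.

Ratio = RHS / (b entry) = (67/5) / (4/5) = 67/4.

67/4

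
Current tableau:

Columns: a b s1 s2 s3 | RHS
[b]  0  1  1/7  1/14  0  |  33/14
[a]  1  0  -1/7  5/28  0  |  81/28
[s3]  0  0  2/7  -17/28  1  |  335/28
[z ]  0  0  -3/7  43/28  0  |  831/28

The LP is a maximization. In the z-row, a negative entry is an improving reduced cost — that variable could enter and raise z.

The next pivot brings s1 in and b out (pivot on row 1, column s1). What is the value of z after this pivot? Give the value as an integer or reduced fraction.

147/4

Minimum ratio for s1: (33/14)/(1/7) = 33/2.
z changes by −(z-row coeff of s1)·ratio = −(-3/7)·(33/2) = 99/14.
New z = 831/28 + (99/14) = 147/4.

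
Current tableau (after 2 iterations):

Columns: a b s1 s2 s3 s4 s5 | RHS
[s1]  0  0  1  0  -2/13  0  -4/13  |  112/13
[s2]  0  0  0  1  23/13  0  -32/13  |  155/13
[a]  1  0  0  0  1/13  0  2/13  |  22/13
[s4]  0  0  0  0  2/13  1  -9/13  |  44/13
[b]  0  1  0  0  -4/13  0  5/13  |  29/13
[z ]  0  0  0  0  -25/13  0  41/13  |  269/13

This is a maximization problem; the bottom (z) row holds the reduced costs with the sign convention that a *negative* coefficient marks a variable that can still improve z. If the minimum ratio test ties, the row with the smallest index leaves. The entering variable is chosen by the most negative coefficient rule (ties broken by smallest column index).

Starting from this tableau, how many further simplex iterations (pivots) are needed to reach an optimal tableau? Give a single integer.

1

pivot: s3 in, s2 out → z = 774/23
No improving column remains; optimal.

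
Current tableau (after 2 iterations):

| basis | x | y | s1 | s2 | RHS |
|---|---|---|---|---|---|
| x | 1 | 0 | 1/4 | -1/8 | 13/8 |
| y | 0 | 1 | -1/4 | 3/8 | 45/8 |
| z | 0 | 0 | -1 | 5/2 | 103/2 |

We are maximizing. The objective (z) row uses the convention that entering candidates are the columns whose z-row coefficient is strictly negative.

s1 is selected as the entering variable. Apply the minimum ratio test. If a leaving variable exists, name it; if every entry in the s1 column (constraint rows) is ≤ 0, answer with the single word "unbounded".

x

Ratios: row 1 (x): (13/8)/(1/4) = 13/2; row 2 (y): entry -1/4 ≤ 0, skip.
Minimum ratio is in the x row, so x leaves.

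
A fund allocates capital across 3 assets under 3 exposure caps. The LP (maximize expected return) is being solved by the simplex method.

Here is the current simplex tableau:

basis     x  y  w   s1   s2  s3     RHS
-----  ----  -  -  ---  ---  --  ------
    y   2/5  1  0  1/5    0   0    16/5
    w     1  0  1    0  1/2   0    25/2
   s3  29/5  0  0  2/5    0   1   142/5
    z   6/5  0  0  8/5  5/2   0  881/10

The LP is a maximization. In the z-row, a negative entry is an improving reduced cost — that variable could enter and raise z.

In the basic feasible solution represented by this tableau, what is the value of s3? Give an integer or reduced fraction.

142/5

s3 is basic (row 3); its value is the RHS of that row: 142/5.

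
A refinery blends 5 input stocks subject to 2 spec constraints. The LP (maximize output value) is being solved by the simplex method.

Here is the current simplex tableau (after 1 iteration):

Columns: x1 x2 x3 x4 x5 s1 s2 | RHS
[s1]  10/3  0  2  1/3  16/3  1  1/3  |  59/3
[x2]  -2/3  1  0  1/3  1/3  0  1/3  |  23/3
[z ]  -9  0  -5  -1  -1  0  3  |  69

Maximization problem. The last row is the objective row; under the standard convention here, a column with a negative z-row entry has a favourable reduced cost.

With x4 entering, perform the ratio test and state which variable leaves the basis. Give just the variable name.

Ratios: row 1 (s1): (59/3)/(1/3) = 59; row 2 (x2): (23/3)/(1/3) = 23.
Minimum ratio 23 is in the x2 row, so x2 leaves.

x2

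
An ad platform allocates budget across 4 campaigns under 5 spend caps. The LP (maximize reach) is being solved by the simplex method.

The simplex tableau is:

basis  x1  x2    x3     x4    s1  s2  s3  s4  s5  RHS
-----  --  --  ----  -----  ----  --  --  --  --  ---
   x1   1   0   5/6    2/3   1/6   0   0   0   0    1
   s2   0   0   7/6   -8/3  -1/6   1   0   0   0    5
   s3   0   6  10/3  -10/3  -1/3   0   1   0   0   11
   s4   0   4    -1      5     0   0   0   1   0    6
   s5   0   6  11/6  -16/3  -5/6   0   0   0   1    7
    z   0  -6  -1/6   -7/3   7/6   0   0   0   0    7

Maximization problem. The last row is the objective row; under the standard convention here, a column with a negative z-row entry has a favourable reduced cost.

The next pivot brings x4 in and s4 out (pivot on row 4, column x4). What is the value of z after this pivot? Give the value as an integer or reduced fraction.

49/5

Minimum ratio for x4: 6/5 = 6/5.
z changes by −(z-row coeff of x4)·ratio = −(-7/3)·(6/5) = 14/5.
New z = 7 + (14/5) = 49/5.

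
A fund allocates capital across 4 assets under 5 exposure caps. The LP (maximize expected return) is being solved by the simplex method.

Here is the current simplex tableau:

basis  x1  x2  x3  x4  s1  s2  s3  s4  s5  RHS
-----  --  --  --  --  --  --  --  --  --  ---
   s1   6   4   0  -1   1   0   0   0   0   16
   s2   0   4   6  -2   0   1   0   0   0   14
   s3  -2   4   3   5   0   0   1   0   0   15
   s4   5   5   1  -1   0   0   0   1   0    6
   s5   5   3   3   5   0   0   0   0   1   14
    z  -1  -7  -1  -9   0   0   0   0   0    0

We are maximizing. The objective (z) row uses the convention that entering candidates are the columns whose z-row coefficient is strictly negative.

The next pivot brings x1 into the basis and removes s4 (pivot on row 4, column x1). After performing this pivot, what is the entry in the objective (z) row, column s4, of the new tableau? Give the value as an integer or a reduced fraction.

Pivot element is row 4, column x1: 5.
Normalize row 4: new (row 4, s4) = 1/5 = 1/5.
z-row ← z-row − (-1)·(new row 4): 0 − (-1)·(1/5) = 1/5.

1/5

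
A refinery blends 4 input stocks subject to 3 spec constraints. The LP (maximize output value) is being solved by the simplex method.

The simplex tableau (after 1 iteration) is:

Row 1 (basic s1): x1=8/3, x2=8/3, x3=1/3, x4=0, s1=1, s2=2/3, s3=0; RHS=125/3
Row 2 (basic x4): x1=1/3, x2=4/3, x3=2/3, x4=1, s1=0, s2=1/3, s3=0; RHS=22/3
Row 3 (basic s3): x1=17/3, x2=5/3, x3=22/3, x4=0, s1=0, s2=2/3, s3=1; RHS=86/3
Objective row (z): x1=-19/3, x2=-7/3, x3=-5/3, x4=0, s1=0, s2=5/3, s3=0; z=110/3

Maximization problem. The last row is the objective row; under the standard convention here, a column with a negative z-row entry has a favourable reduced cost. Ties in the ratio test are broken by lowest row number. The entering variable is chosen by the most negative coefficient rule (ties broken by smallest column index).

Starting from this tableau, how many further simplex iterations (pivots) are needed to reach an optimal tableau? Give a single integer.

2

pivot: x1 in, s3 out → z = 1168/17
pivot: x2 in, x4 out → z = 496/7
No improving column remains; optimal.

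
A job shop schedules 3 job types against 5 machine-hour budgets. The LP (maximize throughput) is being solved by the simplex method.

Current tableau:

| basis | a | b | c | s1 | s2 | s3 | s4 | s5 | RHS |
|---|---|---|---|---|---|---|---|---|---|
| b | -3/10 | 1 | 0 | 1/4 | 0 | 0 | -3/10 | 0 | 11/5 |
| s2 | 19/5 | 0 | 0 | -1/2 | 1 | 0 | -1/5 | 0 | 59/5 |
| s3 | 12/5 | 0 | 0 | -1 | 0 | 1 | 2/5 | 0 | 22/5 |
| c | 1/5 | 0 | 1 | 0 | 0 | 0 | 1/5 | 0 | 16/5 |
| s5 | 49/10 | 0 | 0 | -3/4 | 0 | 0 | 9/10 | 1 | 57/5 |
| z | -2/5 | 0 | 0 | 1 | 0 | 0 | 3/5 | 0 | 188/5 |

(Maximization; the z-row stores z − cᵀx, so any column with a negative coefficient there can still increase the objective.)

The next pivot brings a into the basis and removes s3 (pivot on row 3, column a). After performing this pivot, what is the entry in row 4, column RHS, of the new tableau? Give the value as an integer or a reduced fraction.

Pivot element is row 3, column a: 12/5.
Normalize row 3: new (row 3, RHS) = (22/5)/(12/5) = 11/6.
row 4 ← row 4 − (1/5)·(new row 3): 16/5 − (1/5)·(11/6) = 17/6.

17/6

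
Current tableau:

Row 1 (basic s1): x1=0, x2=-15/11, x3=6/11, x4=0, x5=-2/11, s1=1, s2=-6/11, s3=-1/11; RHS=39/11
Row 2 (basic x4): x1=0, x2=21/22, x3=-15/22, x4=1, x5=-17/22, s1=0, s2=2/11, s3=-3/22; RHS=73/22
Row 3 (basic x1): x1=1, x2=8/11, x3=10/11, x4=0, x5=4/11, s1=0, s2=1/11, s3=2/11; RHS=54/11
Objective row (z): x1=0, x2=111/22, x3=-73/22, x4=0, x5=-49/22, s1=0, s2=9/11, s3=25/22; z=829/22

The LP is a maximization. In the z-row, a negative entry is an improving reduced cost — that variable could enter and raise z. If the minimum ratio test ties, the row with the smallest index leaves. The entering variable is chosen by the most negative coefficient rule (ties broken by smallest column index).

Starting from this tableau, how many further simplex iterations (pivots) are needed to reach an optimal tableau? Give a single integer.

pivot: x3 in, x1 out → z = 278/5
pivot: x5 in, x3 out → z = 271/4
No improving column remains; optimal.

2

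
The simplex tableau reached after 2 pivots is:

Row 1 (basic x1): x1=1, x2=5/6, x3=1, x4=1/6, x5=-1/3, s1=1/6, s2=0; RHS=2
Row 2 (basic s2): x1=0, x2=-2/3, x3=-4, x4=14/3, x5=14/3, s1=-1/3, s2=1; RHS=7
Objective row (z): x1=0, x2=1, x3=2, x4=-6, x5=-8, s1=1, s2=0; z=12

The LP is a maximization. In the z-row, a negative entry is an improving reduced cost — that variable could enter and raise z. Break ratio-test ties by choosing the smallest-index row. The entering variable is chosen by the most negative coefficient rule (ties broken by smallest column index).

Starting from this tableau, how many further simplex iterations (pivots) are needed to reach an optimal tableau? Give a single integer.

2

pivot: x5 in, s2 out → z = 24
pivot: x3 in, x1 out → z = 41
No improving column remains; optimal.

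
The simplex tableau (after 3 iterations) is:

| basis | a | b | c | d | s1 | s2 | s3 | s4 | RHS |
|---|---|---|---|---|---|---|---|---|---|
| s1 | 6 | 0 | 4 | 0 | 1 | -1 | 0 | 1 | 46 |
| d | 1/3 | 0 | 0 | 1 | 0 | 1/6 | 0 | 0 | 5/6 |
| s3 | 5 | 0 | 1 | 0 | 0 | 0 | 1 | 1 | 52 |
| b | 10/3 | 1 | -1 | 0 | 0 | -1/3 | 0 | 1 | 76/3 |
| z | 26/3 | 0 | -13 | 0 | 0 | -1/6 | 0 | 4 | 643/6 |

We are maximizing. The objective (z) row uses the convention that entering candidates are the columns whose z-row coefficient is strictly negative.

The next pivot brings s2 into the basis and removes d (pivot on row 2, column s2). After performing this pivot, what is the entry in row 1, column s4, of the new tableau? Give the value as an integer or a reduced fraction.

1

Pivot element is row 2, column s2: 1/6.
Normalize row 2: new (row 2, s4) = 0/(1/6) = 0.
row 1 ← row 1 − (-1)·(new row 2): 1 − (-1)·0 = 1.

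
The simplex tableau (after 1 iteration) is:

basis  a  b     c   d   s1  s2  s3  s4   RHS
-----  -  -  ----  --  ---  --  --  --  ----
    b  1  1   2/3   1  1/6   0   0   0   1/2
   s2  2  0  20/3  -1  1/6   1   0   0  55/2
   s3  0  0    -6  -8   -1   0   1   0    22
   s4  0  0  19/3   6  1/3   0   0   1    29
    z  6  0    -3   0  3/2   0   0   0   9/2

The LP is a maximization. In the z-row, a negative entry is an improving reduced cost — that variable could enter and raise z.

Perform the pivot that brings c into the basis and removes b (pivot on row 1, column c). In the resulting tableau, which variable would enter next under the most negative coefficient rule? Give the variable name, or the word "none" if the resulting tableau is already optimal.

Pivot element 2/3. New z-row = old z-row − (-3)·(row 1/(2/3)).
Updated z-row coefficients: a: 21/2, b: 9/2, c: 0, d: 9/2, s1: 9/4, s2: 0, s3: 0, s4: 0.
No coefficient is strictly negative; the tableau after this pivot is optimal.

none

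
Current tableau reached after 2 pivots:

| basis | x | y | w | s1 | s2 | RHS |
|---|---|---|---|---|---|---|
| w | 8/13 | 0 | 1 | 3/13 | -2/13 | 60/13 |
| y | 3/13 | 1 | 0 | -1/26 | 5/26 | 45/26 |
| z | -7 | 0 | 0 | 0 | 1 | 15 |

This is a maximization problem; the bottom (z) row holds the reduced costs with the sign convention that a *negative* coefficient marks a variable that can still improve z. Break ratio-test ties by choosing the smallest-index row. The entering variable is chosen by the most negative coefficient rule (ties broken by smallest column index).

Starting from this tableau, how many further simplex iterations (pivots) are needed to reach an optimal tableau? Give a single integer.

pivot: x in, w out → z = 135/2
pivot: s2 in, y out → z = 135/2
No improving column remains; optimal.

2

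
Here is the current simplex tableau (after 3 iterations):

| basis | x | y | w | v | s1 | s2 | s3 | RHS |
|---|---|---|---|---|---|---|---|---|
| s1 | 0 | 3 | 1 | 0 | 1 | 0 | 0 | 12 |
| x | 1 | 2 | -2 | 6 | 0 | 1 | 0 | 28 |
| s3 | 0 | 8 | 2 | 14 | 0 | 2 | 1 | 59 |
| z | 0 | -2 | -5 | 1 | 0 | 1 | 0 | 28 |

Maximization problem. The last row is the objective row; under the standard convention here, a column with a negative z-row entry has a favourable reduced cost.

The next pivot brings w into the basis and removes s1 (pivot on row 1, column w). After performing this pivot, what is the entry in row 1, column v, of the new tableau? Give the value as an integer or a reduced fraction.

Pivot element is row 1, column w: 1.
Normalize row 1: new (row 1, v) = 0/1 = 0.
Row 1 is the pivot row, so the entry is 0.

0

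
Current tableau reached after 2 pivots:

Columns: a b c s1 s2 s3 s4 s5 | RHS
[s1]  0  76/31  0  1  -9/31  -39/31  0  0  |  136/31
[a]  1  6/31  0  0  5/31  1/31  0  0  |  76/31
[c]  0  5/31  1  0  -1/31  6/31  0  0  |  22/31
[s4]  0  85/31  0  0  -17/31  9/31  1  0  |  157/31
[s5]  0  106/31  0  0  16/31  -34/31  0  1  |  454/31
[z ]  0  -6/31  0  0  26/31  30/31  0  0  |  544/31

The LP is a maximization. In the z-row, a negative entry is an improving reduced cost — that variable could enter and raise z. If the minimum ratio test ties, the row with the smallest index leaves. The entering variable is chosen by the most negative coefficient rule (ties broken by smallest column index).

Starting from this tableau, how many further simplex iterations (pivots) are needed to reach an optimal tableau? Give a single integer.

1

pivot: b in, s1 out → z = 340/19
No improving column remains; optimal.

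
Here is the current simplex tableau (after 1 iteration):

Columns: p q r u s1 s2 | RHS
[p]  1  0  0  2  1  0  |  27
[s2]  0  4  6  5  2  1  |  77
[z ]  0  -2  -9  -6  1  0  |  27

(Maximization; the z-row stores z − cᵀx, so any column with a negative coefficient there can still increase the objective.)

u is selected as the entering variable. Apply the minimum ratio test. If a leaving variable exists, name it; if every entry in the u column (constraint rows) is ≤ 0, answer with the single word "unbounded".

Ratios: row 1 (p): 27/2 = 27/2; row 2 (s2): 77/5 = 77/5.
Minimum ratio is in the p row, so p leaves.

p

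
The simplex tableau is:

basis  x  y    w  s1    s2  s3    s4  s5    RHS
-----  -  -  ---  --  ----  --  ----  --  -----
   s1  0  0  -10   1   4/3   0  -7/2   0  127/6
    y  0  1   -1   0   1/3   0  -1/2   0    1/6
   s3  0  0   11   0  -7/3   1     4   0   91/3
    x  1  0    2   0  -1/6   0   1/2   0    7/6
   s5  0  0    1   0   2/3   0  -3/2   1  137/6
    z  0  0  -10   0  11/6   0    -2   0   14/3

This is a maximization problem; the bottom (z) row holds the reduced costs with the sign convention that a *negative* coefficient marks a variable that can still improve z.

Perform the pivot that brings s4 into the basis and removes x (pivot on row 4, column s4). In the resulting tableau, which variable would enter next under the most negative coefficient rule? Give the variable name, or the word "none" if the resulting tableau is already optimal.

Pivot element 1/2. New z-row = old z-row − (-2)·(row 4/(1/2)).
Updated z-row coefficients: x: 4, y: 0, w: -2, s1: 0, s2: 7/6, s3: 0, s4: 0, s5: 0.
The most negative is -2 in column w, so w would enter next.

w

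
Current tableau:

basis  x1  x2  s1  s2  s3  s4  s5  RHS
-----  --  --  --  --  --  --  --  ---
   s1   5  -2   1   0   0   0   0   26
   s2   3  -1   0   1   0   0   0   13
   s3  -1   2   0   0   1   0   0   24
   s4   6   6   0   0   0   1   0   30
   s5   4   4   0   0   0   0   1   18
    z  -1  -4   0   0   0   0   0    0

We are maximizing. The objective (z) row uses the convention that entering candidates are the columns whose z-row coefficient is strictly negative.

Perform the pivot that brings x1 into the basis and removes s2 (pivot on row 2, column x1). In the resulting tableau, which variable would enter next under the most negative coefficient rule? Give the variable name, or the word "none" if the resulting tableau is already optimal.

x2

Pivot element 3. New z-row = old z-row − (-1)·(row 2/3).
Updated z-row coefficients: x1: 0, x2: -13/3, s1: 0, s2: 1/3, s3: 0, s4: 0, s5: 0.
The most negative is -13/3 in column x2, so x2 would enter next.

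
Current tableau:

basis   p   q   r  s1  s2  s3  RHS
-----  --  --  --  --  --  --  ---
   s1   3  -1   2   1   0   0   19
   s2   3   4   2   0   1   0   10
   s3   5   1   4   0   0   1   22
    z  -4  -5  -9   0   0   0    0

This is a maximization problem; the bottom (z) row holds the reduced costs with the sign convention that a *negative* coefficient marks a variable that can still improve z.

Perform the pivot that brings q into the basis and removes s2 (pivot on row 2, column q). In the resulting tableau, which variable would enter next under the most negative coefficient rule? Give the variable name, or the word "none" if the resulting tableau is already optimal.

Pivot element 4. New z-row = old z-row − (-5)·(row 2/4).
Updated z-row coefficients: p: -1/4, q: 0, r: -13/2, s1: 0, s2: 5/4, s3: 0.
The most negative is -13/2 in column r, so r would enter next.

r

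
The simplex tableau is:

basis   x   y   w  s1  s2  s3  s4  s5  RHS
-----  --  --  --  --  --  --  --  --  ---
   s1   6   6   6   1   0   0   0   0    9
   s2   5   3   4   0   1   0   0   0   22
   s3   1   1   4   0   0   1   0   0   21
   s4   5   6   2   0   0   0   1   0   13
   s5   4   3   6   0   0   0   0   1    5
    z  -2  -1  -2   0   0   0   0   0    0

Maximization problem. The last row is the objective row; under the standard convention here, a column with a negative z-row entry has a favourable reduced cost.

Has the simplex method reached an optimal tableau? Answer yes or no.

no

Column x has objective-row coefficient -2, which is negative; an improving pivot exists, so not yet optimal.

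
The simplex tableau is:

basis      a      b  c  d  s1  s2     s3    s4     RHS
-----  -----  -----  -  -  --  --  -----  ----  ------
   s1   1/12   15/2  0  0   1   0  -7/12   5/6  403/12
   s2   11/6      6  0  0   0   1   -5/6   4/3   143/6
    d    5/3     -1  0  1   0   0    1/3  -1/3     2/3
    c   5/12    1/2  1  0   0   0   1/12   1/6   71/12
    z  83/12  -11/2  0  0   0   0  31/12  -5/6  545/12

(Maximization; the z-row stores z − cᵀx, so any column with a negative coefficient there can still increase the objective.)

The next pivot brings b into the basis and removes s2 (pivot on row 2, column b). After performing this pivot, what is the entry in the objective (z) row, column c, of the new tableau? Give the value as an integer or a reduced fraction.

0

Pivot element is row 2, column b: 6.
Normalize row 2: new (row 2, c) = 0/6 = 0.
z-row ← z-row − (-11/2)·(new row 2): 0 − (-11/2)·0 = 0.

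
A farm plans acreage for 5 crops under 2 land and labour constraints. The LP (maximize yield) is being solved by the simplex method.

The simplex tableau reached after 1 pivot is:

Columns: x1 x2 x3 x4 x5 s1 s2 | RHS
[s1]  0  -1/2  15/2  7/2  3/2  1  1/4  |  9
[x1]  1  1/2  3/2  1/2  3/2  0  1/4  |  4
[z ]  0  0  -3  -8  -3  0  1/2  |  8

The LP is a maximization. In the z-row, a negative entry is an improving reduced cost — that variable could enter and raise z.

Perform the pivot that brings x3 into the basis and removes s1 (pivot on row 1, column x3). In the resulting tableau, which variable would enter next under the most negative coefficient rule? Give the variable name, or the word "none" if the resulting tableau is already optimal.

Pivot element 15/2. New z-row = old z-row − (-3)·(row 1/(15/2)).
Updated z-row coefficients: x1: 0, x2: -1/5, x3: 0, x4: -33/5, x5: -12/5, s1: 2/5, s2: 3/5.
The most negative is -33/5 in column x4, so x4 would enter next.

x4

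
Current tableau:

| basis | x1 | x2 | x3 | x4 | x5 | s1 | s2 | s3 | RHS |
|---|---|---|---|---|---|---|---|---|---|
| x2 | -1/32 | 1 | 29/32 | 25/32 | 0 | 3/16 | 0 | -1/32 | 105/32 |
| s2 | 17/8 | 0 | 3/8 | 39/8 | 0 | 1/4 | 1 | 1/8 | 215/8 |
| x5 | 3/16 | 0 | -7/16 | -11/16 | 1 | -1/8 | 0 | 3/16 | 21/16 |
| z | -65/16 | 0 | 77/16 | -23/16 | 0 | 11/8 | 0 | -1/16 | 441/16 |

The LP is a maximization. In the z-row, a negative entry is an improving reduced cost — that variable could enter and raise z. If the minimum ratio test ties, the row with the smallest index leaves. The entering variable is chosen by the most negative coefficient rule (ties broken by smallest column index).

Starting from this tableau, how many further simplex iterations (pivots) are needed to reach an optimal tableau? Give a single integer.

2

pivot: x1 in, x5 out → z = 56
pivot: x4 in, s2 out → z = 1358/19
No improving column remains; optimal.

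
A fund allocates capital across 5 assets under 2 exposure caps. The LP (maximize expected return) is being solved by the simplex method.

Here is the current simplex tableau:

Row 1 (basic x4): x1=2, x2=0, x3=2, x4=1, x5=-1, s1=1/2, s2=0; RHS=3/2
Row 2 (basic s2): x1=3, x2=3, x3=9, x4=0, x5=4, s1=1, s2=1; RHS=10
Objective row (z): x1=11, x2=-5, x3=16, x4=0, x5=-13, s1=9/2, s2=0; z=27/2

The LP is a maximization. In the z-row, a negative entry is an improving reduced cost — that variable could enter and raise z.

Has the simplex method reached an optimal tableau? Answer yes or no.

Column x2 has objective-row coefficient -5, which is negative; an improving pivot exists, so not yet optimal.

no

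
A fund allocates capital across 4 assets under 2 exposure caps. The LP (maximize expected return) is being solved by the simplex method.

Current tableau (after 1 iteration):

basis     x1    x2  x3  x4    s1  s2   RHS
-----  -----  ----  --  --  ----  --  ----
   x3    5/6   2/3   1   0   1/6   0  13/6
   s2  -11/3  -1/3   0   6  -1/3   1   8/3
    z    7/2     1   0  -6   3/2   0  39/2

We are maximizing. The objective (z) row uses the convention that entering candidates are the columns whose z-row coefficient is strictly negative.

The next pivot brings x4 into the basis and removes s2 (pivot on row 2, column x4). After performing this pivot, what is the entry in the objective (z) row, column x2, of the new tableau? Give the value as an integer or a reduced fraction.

2/3

Pivot element is row 2, column x4: 6.
Normalize row 2: new (row 2, x2) = (-1/3)/6 = -1/18.
z-row ← z-row − (-6)·(new row 2): 1 − (-6)·(-1/18) = 2/3.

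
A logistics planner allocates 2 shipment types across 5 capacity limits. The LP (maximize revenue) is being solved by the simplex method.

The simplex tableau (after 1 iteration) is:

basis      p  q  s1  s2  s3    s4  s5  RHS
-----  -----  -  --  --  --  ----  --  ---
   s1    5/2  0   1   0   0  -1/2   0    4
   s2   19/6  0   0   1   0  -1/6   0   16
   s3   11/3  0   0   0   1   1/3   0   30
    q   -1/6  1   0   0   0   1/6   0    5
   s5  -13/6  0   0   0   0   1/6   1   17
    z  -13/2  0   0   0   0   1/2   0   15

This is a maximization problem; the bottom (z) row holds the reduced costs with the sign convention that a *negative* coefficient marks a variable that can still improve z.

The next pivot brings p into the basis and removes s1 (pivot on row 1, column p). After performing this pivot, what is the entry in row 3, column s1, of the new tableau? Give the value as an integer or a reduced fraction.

-22/15

Pivot element is row 1, column p: 5/2.
Normalize row 1: new (row 1, s1) = 1/(5/2) = 2/5.
row 3 ← row 3 − (11/3)·(new row 1): 0 − (11/3)·(2/5) = -22/15.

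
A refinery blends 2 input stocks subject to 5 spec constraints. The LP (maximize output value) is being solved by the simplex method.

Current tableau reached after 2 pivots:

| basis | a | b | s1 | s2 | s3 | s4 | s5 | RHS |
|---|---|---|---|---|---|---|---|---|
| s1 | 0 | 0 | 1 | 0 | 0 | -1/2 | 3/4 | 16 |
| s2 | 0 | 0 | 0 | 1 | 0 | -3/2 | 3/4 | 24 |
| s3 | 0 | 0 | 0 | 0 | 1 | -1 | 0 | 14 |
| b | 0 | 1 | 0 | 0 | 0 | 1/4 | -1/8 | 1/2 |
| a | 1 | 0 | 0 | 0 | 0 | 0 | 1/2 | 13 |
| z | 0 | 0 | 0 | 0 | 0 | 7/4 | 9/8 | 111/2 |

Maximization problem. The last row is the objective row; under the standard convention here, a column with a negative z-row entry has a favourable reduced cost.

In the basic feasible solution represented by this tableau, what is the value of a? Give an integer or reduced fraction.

a is basic (row 5); its value is the RHS of that row: 13.

13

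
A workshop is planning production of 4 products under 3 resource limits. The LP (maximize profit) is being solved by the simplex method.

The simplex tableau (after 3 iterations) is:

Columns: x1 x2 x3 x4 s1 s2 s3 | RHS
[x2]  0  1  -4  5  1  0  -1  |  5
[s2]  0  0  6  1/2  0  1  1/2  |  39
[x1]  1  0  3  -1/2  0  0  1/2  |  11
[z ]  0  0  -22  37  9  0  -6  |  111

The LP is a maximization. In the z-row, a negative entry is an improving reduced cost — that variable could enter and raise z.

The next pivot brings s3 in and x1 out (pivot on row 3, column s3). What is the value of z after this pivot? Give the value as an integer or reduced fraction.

Minimum ratio for s3: 11/(1/2) = 22.
z changes by −(z-row coeff of s3)·ratio = −(-6)·22 = 132.
New z = 111 + 132 = 243.

243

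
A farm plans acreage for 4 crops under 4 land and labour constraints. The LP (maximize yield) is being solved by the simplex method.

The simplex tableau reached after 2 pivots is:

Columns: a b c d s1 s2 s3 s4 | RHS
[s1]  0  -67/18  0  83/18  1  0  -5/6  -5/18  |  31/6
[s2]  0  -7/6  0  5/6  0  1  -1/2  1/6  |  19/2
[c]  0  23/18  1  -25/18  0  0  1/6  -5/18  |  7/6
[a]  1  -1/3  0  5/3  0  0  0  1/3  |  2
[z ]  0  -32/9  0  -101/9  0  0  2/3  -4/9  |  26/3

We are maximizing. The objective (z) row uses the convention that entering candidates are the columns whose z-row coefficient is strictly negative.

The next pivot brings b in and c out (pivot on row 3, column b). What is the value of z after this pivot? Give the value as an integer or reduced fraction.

274/23

Minimum ratio for b: (7/6)/(23/18) = 21/23.
z changes by −(z-row coeff of b)·ratio = −(-32/9)·(21/23) = 224/69.
New z = 26/3 + (224/69) = 274/23.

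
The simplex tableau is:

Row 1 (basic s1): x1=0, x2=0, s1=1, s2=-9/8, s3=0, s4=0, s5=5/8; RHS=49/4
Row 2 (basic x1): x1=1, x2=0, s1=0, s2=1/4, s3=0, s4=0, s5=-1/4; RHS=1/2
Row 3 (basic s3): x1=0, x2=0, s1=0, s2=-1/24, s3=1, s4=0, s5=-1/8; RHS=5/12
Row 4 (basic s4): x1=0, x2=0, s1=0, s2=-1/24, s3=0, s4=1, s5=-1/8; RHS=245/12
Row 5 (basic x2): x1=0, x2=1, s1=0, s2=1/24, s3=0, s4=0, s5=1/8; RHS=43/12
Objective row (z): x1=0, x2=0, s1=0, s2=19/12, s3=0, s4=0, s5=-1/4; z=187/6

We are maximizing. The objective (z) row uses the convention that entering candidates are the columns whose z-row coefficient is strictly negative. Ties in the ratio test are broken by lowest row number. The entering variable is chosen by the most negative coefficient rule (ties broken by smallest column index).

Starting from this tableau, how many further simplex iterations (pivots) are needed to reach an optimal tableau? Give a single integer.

pivot: s5 in, s1 out → z = 541/15
No improving column remains; optimal.

1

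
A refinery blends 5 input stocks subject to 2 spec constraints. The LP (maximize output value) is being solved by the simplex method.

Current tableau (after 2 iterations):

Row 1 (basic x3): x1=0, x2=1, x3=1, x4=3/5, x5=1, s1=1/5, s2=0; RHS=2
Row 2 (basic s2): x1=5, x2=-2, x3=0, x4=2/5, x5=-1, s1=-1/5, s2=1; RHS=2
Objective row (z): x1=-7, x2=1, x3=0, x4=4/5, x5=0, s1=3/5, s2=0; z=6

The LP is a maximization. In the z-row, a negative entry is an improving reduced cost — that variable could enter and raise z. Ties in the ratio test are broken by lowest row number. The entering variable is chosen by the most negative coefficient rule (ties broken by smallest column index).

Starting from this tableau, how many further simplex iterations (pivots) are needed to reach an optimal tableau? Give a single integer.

2

pivot: x1 in, s2 out → z = 44/5
pivot: x2 in, x3 out → z = 62/5
No improving column remains; optimal.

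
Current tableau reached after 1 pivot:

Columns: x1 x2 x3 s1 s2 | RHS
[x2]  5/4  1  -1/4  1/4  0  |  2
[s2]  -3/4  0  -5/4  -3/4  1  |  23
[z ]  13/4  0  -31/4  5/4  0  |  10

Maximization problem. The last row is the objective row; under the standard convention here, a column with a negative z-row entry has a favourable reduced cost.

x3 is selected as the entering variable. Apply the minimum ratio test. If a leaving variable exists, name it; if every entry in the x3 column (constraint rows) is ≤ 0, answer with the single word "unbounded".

x3-column entries: row 1: -1/4, row 2: -5/4. All ≤ 0, so x3 can increase without bound; the LP is unbounded in this direction.

unbounded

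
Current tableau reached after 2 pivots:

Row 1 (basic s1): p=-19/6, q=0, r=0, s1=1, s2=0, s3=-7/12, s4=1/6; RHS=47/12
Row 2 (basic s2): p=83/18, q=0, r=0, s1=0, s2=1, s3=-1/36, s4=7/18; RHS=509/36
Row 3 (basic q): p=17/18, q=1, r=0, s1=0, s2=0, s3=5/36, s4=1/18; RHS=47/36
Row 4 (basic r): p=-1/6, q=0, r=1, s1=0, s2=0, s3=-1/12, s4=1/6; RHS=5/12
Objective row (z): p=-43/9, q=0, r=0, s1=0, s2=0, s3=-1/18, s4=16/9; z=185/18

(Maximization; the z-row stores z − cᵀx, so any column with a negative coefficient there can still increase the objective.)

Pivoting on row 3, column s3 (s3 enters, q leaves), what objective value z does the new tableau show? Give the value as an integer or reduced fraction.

Minimum ratio for s3: (47/36)/(5/36) = 47/5.
z changes by −(z-row coeff of s3)·ratio = −(-1/18)·(47/5) = 47/90.
New z = 185/18 + (47/90) = 54/5.

54/5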